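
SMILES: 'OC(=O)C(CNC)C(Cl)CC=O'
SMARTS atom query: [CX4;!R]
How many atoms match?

5

The query [CX4;!R] means: aliphatic carbon with four total connections, not in a ring.
Check the 12 heavy atoms by environment: 5× C (X4, acyclic) → match; 2× C (X3, acyclic) → no; 2× O (X1, acyclic) → no; 1× Cl (X1, acyclic) → no; 1× O (X2, acyclic) → no; 1× N (X3, acyclic) → no.
That gives 5 matching atoms.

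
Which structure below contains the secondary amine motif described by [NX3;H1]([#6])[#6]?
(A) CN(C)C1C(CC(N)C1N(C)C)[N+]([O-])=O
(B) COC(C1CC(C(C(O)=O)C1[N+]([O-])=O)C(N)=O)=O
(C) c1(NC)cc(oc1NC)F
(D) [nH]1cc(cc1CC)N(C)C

[NX3;H1]([#6])[#6] describes a trivalent nitrogen with one H, bonded to two carbons (a secondary amine).
(A) has a primary amino group (-NH2) but the nitrogen has H2 and only one carbon neighbour.
(B) has a primary amide (-C(=O)NH2) but the -C(=O)NH2 nitrogen has H2, not H1.
(C) contains an N-methylamino group (-NHCH3), which satisfies every atom and bond constraint.
(D) has a dimethylamino group (-N(CH3)2) but the nitrogen has H0, not H1.
So the answer is (C).

C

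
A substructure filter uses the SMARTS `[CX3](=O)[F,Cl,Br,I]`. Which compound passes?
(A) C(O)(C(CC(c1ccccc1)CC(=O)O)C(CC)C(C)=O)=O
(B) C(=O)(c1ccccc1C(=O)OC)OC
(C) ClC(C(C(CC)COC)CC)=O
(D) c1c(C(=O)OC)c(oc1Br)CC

[CX3](=O)[F,Cl,Br,I] describes a carbonyl carbon bonded to a halogen (an acyl halide).
(A) has a carboxylic acid group (-C(=O)OH) but the carbonyl is bonded to -OH, not to a halogen.
(B) has a methyl-ester group (-C(=O)OCH3) but the carbonyl is bonded to -O-C, not to a halogen.
(C) contains an acyl chloride (-C(=O)Cl), which satisfies every atom and bond constraint.
(D) has a methyl-ester group (-C(=O)OCH3) but the carbonyl is bonded to -O-C, not to a halogen.
So the answer is (C).

C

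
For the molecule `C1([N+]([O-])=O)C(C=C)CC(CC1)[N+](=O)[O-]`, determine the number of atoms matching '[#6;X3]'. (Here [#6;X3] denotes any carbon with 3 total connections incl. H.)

The query [#6;X3] means: any carbon (aromatic or not) with three total connections.
Check the 14 heavy atoms by environment: 6× C (X4) → no; 2× N (charge +1, X3) → no; 2× O (charge -1, X1) → no; 2× O (X1) → no; 2× C (X3) → match.
That gives 2 matching atoms.

2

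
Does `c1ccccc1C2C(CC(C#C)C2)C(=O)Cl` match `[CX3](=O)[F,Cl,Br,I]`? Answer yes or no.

Yes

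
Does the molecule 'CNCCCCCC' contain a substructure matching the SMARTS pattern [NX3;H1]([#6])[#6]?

Yes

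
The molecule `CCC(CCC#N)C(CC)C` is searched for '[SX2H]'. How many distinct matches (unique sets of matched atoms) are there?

[SX2H] is the SMARTS for a thiol: an aliphatic sulfur with two connections, one being H.
No fragment in the molecule satisfies every constraint, giving 0 matches.

0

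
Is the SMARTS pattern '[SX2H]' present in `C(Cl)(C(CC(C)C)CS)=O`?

Yes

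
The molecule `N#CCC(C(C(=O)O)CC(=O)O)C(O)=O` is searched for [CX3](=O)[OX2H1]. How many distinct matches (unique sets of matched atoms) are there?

3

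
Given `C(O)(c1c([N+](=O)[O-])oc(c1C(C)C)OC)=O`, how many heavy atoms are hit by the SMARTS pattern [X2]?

The query [X2] means: any atom with exactly two total connections (bonds + H).
Check the 16 heavy atoms by environment: 1× o (aromatic, X2) → match; 4× c (aromatic, X3) → no; 1× C (X3) → no; 2× O (X1) → no; 2× O (X2) → match; 4× C (X4) → no; 1× N (charge +1, X3) → no; 1× O (charge -1, X1) → no.
Summing the matching environments: 1 + 2 = 3 matching atoms.

3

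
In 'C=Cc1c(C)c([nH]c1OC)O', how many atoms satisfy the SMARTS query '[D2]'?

3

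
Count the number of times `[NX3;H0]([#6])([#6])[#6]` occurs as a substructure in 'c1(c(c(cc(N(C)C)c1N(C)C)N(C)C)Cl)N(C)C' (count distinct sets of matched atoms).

4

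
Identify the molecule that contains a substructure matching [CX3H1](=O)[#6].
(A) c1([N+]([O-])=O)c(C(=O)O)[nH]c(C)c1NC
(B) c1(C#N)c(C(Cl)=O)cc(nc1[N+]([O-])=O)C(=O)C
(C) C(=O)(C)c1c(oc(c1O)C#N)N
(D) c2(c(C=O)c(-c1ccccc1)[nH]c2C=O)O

[CX3H1](=O)[#6] describes an sp2 carbon with one H, double-bonded to O and single-bonded to carbon (an aldehyde).
(A) has a carboxylic acid group (-C(=O)OH) but the carbonyl carbon has H0 and is bonded to O, not H1.
(B) has an acetyl/ketone group (-C(=O)CH3) but the carbonyl carbon has H0 (two carbon neighbours), not H1.
(C) has an acetyl/ketone group (-C(=O)CH3) but the carbonyl carbon has H0 (two carbon neighbours), not H1.
(D) contains an aldehyde (-CHO), which satisfies every atom and bond constraint.
So the answer is (D).

D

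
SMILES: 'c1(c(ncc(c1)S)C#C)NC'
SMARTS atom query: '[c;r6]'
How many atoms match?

The query [c;r6] means: aromatic carbon that belongs to a six-membered ring.
Check the 11 heavy atoms by environment: 1× n (aromatic, in 6-ring) → no; 5× c (aromatic, in 6-ring) → match; 3× C (acyclic) → no; 1× N (acyclic) → no; 1× S (acyclic) → no.
That gives 5 matching atoms.

5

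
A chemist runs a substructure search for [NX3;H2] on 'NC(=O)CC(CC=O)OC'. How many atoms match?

1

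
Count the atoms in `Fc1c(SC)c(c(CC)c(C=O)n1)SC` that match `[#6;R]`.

Check the 15 heavy atoms by environment: 1× n (aromatic, in 6-ring) → no; 5× c (aromatic, in 6-ring) → match; 2× S (acyclic) → no; 5× C (acyclic) → no; 1× O (acyclic) → no; 1× F (acyclic) → no.
That gives 5 matching atoms.

5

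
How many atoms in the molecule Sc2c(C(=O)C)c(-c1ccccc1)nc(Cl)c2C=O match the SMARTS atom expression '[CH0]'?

1

The query [CH0] means: aliphatic carbon with no attached hydrogen.
Check the 19 heavy atoms by environment: 1× n (aromatic, H0) → no; 6× c (aromatic, H0) → no; 1× C (H1) → no; 2× O (H0) → no; 1× S (H1) → no; 1× C (H0) → match; 1× C (H3) → no; 5× c (aromatic, H1) → no; 1× Cl (H0) → no.
That gives 1 matching atom.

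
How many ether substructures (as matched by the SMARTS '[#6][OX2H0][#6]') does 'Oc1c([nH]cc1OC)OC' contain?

2

[#6][OX2H0][#6] is the SMARTS for an ether: an aliphatic oxygen bridging two carbons with no H on the oxygen.
The molecule carries 2 separate instances of a methoxy ether (-OCH3) meeting every constraint; each maps to a distinct set of atoms, giving 2 matches.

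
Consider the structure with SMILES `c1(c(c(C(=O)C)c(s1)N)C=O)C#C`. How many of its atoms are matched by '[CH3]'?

The query [CH3] means: aliphatic carbon with exactly three hydrogens.
Check the 13 heavy atoms by environment: 1× s (aromatic, H0) → no; 4× c (aromatic, H0) → no; 2× C (H1) → no; 2× O (H0) → no; 1× N (H2) → no; 2× C (H0) → no; 1× C (H3) → match.
That gives 1 matching atom.

1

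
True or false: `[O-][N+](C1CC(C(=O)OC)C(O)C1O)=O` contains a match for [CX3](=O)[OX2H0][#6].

True

The pattern [CX3](=O)[OX2H0][#6] describes a carbonyl carbon bonded to an oxygen that is itself bonded to carbon (no H on that O) — an ester.
The molecule carries a methyl-ester group (-C(=O)OCH3), whose atoms satisfy every constraint of the query, so the pattern matches.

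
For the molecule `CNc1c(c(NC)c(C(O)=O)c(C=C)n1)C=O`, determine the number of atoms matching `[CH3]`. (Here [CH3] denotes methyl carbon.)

The query [CH3] means: aliphatic carbon with exactly three hydrogens.
Check the 17 heavy atoms by environment: 1× n (aromatic, H0) → no; 5× c (aromatic, H0) → no; 2× N (H1) → no; 2× C (H3) → match; 2× C (H1) → no; 2× O (H0) → no; 1× C (H0) → no; 1× O (H1) → no; 1× C (H2) → no.
That gives 2 matching atoms.

2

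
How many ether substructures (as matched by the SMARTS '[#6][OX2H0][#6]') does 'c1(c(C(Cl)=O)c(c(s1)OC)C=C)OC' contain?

[#6][OX2H0][#6] is the SMARTS for an ether: an aliphatic oxygen bridging two carbons with no H on the oxygen.
The molecule carries 2 separate instances of a methoxy ether (-OCH3) meeting every constraint; each maps to a distinct set of atoms, giving 2 matches.

2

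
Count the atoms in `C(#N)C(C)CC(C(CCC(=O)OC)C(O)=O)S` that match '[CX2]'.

1

The query [CX2] means: C with X2: aliphatic carbon with exactly 2 total connections.
Check the 17 heavy atoms by environment: 8× C (X4) → no; 2× C (X3) → no; 2× O (X1) → no; 2× O (X2) → no; 1× S (X2) → no; 1× C (X2) → match; 1× N (X1) → no.
That gives 1 matching atom.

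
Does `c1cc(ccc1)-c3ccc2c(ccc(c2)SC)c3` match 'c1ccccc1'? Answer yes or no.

Yes

The pattern c1ccccc1 describes six aromatic carbons in a ring — a benzene ring.
The molecule carries a phenyl ring, whose atoms satisfy every constraint of the query, so the pattern matches.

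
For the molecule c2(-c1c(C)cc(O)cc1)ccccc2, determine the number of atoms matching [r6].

12

Check the 14 heavy atoms by environment: 12× c (aromatic, in 6-ring) → match; 1× C (acyclic) → no; 1× O (acyclic) → no.
That gives 12 matching atoms.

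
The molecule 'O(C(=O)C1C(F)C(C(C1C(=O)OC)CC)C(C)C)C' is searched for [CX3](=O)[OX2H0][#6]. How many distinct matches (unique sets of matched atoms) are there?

[CX3](=O)[OX2H0][#6] is the SMARTS for an ester: a carbonyl carbon bonded to an oxygen that is itself bonded to carbon (no H on that O).
The molecule carries 2 separate instances of a methyl-ester group (-C(=O)OCH3) meeting every constraint; each maps to a distinct set of atoms, giving 2 matches.

2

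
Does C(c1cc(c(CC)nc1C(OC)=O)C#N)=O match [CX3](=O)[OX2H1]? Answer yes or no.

No

The pattern [CX3](=O)[OX2H1] describes an sp2 carbon double-bonded to O and single-bonded to an -OH oxygen — a carboxylic acid.
The closest candidate here is an aldehyde (-CHO), but there is no singly-bonded oxygen on the carbonyl carbon. No other fragment satisfies the full query, so there is no match.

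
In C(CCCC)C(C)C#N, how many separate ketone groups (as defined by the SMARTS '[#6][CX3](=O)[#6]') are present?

[#6][CX3](=O)[#6] is the SMARTS for a ketone: a carbonyl carbon (no H) flanked by two carbons.
No fragment in the molecule satisfies every constraint, giving 0 matches.

0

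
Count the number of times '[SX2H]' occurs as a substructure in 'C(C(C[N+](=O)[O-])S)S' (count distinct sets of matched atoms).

2

[SX2H] is the SMARTS for a thiol: an aliphatic sulfur with two connections, one being H.
The molecule carries 2 separate instances of a thiol (-SH) meeting every constraint; each maps to a distinct set of atoms, giving 2 matches.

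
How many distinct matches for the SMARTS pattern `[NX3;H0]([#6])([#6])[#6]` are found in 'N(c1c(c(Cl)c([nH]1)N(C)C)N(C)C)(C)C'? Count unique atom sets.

3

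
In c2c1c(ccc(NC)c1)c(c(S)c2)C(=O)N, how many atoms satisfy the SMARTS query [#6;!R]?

2

The query [#6;!R] means: carbon not in any ring.
Check the 16 heavy atoms by environment: 10× c (aromatic, in 6-ring) → no; 2× C (acyclic) → match; 1× O (acyclic) → no; 2× N (acyclic) → no; 1× S (acyclic) → no.
That gives 2 matching atoms.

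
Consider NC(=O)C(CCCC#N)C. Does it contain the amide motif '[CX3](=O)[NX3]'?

The pattern [CX3](=O)[NX3] describes a carbonyl carbon bonded to a trivalent nitrogen — an amide.
The molecule carries a primary amide (-C(=O)NH2), whose atoms satisfy every constraint of the query, so the pattern matches.

Yes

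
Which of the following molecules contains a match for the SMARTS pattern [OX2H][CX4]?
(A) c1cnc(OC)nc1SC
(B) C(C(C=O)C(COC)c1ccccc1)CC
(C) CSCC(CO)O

C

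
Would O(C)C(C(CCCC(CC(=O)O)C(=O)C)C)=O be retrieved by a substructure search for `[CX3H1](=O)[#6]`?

The pattern [CX3H1](=O)[#6] describes an sp2 carbon with one H, double-bonded to O and single-bonded to carbon — an aldehyde.
The closest candidate here is a methyl-ester group (-C(=O)OCH3), but the carbonyl carbon has H0, not H1. No other fragment satisfies the full query, so there is no match.

No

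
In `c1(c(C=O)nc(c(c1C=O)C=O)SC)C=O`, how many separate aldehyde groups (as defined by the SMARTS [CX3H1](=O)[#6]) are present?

4

[CX3H1](=O)[#6] is the SMARTS for an aldehyde: an sp2 carbon with one H, double-bonded to O and single-bonded to carbon.
The molecule carries 4 separate instances of an aldehyde (-CHO) meeting every constraint; each maps to a distinct set of atoms, giving 4 matches.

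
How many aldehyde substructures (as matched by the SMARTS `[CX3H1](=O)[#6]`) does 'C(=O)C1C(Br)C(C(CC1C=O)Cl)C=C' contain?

[CX3H1](=O)[#6] is the SMARTS for an aldehyde: an sp2 carbon with one H, double-bonded to O and single-bonded to carbon.
The molecule carries 2 separate instances of an aldehyde (-CHO) meeting every constraint; each maps to a distinct set of atoms, giving 2 matches.

2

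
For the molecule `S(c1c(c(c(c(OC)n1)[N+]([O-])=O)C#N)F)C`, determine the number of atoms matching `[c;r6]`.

The query [c;r6] means: aromatic carbon that belongs to a six-membered ring.
Check the 16 heavy atoms by environment: 1× n (aromatic, in 6-ring) → no; 5× c (aromatic, in 6-ring) → match; 1× S (acyclic) → no; 3× C (acyclic) → no; 1× N (charge +1, acyclic) → no; 1× O (charge -1, acyclic) → no; 2× O (acyclic) → no; 1× N (acyclic) → no; 1× F (acyclic) → no.
That gives 5 matching atoms.

5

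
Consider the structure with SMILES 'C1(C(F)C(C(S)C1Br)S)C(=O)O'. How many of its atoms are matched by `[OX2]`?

1

The query [OX2] means: aliphatic oxygen with two total connections — ether, hydroxyl, or ester single-bond O.
Check the 12 heavy atoms by environment: 5× C (X4) → no; 1× F (X1) → no; 2× S (X2) → no; 1× Br (X1) → no; 1× C (X3) → no; 1× O (X1) → no; 1× O (X2) → match.
That gives 1 matching atom.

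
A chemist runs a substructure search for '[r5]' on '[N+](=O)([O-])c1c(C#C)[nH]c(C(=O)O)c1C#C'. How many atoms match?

5

Check the 15 heavy atoms by environment: 1× n (aromatic, in 5-ring) → match; 4× c (aromatic, in 5-ring) → match; 5× C (acyclic) → no; 3× O (acyclic) → no; 1× N (charge +1, acyclic) → no; 1× O (charge -1, acyclic) → no.
Summing the matching environments: 1 + 4 = 5 matching atoms.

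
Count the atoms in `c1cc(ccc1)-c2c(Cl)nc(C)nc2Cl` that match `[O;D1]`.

The query [O;D1] means: aliphatic oxygen bonded to exactly one heavy atom.
Check the 15 heavy atoms by environment: 2× n (aromatic, D2) → no; 5× c (aromatic, D3) → no; 2× Cl (D1) → no; 5× c (aromatic, D2) → no; 1× C (D1) → no.
No environment satisfies the query, so 0 matching atoms.

0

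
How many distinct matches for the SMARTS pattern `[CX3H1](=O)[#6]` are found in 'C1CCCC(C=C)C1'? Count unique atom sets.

0

[CX3H1](=O)[#6] is the SMARTS for an aldehyde: an sp2 carbon with one H, double-bonded to O and single-bonded to carbon.
No fragment in the molecule satisfies every constraint, giving 0 matches.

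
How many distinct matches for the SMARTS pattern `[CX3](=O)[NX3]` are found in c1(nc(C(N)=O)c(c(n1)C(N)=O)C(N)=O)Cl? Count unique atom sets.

[CX3](=O)[NX3] is the SMARTS for an amide: a carbonyl carbon bonded to a trivalent nitrogen.
The molecule carries 3 separate instances of a primary amide (-C(=O)NH2) meeting every constraint; each maps to a distinct set of atoms, giving 3 matches.

3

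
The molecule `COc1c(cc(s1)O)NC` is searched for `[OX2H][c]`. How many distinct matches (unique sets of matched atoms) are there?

1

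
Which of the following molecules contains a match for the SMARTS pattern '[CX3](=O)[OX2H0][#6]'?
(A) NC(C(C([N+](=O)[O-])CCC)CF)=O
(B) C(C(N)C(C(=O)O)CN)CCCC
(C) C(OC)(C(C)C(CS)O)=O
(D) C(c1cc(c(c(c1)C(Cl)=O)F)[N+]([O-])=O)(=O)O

C

[CX3](=O)[OX2H0][#6] describes a carbonyl carbon bonded to an oxygen that is itself bonded to carbon (no H on that O) (an ester).
(A) has a primary amide (-C(=O)NH2) but the carbonyl is bonded to N, not to an O-C linkage.
(B) has a carboxylic acid group (-C(=O)OH) but the singly-bonded O carries H (OX2H1, not H0).
(C) contains a methyl-ester group (-C(=O)OCH3), which satisfies every atom and bond constraint.
(D) has a carboxylic acid group (-C(=O)OH) but the singly-bonded O carries H (OX2H1, not H0).
So the answer is (C).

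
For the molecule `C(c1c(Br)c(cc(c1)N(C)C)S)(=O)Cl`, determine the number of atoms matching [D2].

2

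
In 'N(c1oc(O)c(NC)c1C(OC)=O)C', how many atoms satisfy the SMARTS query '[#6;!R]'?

4

Check the 14 heavy atoms by environment: 1× o (aromatic, in 5-ring) → no; 4× c (aromatic, in 5-ring) → no; 3× O (acyclic) → no; 4× C (acyclic) → match; 2× N (acyclic) → no.
That gives 4 matching atoms.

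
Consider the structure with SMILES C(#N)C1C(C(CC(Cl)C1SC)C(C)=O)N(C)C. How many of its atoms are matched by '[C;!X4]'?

Check the 17 heavy atoms by environment: 10× C (X4) → no; 1× N (X3) → no; 1× Cl (X1) → no; 1× S (X2) → no; 1× C (X3) → match; 1× O (X1) → no; 1× C (X2) → match; 1× N (X1) → no.
Summing the matching environments: 1 + 1 = 2 matching atoms.

2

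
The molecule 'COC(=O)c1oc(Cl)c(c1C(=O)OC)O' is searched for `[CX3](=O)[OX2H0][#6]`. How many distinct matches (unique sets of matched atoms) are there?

2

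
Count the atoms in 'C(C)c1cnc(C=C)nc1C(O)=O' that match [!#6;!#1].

The query [!#6;!#1] means: not carbon and not hydrogen — any heteroatom.
Check the 13 heavy atoms by environment: 2× n (aromatic) → match; 4× c (aromatic) → no; 5× C → no; 2× O → match.
Summing the matching environments: 2 + 2 = 4 matching atoms.

4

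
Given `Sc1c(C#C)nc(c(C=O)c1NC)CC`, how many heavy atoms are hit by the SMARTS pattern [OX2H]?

0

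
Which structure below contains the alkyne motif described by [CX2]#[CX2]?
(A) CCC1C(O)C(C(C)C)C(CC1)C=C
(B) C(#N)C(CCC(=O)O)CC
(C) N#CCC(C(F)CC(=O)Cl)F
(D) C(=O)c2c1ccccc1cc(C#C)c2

D

[CX2]#[CX2] describes a carbon-carbon triple bond (an alkyne).
(A) has a vinyl group (-CH=CH2) but the C=C is a double bond; both carbons are CX3, not CX2.
(B) has a nitrile (-C#N) but the triple bond is C#N, not C#C.
(C) has a nitrile (-C#N) but the triple bond is C#N, not C#C.
(D) contains an ethynyl group (-C#CH), which satisfies every atom and bond constraint.
So the answer is (D).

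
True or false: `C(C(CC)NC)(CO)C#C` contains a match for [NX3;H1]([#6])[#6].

The pattern [NX3;H1]([#6])[#6] describes a trivalent nitrogen with one H, bonded to two carbons — a secondary amine.
The molecule carries an N-methylamino group (-NHCH3), whose atoms satisfy every constraint of the query, so the pattern matches.

True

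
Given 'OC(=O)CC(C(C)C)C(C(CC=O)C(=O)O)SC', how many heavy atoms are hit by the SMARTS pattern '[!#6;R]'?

0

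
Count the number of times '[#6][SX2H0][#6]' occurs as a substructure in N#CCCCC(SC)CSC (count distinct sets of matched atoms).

2

[#6][SX2H0][#6] is the SMARTS for a thioether: an aliphatic sulfur bridging two carbons with no H on the sulfur.
The molecule carries 2 separate instances of a methylthio ether (-SCH3) meeting every constraint; each maps to a distinct set of atoms, giving 2 matches.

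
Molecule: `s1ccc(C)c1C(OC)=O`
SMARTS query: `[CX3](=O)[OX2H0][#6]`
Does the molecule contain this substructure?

The pattern [CX3](=O)[OX2H0][#6] describes a carbonyl carbon bonded to an oxygen that is itself bonded to carbon (no H on that O) — an ester.
The molecule carries a methyl-ester group (-C(=O)OCH3), whose atoms satisfy every constraint of the query, so the pattern matches.

Yes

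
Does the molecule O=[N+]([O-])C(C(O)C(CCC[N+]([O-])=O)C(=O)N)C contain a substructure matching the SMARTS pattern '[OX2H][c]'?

The pattern [OX2H][c] describes a hydroxyl oxygen attached to an aromatic carbon — a phenol.
The closest candidate here is a hydroxyl group (-OH), but the -OH is on an aliphatic carbon, not an aromatic c. No other fragment satisfies the full query, so there is no match.

No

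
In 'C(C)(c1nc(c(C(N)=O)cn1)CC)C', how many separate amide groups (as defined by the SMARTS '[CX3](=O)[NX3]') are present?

1

[CX3](=O)[NX3] is the SMARTS for an amide: a carbonyl carbon bonded to a trivalent nitrogen.
Exactly one fragment in the molecule meets all constraints, giving 1 match.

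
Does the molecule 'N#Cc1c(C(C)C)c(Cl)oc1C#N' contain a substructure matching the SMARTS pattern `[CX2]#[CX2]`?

No

The pattern [CX2]#[CX2] describes a carbon-carbon triple bond — an alkyne.
The closest candidate here is a nitrile (-C#N), but the triple bond is C#N, not C#C. No other fragment satisfies the full query, so there is no match.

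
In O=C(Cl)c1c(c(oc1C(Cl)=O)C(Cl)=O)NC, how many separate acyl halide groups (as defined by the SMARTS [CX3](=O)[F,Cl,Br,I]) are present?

[CX3](=O)[F,Cl,Br,I] is the SMARTS for an acyl halide: a carbonyl carbon bonded to a halogen.
The molecule carries 3 separate instances of an acyl chloride (-C(=O)Cl) meeting every constraint; each maps to a distinct set of atoms, giving 3 matches.

3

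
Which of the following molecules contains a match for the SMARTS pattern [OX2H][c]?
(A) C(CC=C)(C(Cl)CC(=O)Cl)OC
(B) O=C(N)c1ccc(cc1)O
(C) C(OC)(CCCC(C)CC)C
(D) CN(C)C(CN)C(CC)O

B

[OX2H][c] describes a hydroxyl oxygen attached to an aromatic carbon (a phenol).
(A) has a methoxy ether (-OCH3) but the oxygen has H0, not H1.
(B) contains a hydroxyl group (-OH), which satisfies every atom and bond constraint.
(C) has a methoxy ether (-OCH3) but the oxygen has H0, not H1.
(D) has a hydroxyl group (-OH) but the -OH is on an aliphatic carbon, not an aromatic c.
So the answer is (B).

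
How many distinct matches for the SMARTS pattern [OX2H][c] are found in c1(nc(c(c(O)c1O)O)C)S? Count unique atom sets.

3

[OX2H][c] is the SMARTS for a phenol: a hydroxyl oxygen attached to an aromatic carbon.
The molecule carries 3 separate instances of a hydroxyl group (-OH) meeting every constraint; each maps to a distinct set of atoms, giving 3 matches.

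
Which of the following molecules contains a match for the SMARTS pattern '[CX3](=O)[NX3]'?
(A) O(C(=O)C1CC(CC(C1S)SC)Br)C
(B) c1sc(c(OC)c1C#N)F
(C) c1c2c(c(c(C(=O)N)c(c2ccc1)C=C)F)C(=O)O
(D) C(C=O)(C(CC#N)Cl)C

C

[CX3](=O)[NX3] describes a carbonyl carbon bonded to a trivalent nitrogen (an amide).
(A) has a methyl-ester group (-C(=O)OCH3) but the carbonyl is bonded to O, not to an NX3 nitrogen.
(B) has a nitrile (-C#N) but the nitrile N is NX1 (triple-bonded), not NX3.
(C) contains a primary amide (-C(=O)NH2), which satisfies every atom and bond constraint.
(D) has a nitrile (-C#N) but the nitrile N is NX1 (triple-bonded), not NX3.
So the answer is (C).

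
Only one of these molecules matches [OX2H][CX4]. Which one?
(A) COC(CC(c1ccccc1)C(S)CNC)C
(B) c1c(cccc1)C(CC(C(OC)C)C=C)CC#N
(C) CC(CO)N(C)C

[OX2H][CX4] describes a hydroxyl oxygen bound to an sp3 (X4) carbon (an aliphatic alcohol).
(A) has a methoxy ether (-OCH3) but the oxygen has H0 (ether), not H1.
(B) has a methoxy ether (-OCH3) but the oxygen has H0 (ether), not H1.
(C) contains a hydroxyl group (-OH), which satisfies every atom and bond constraint.
So the answer is (C).

C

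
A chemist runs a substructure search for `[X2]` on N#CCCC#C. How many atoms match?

Check the 6 heavy atoms by environment: 2× C (X4) → no; 3× C (X2) → match; 1× N (X1) → no.
That gives 3 matching atoms.

3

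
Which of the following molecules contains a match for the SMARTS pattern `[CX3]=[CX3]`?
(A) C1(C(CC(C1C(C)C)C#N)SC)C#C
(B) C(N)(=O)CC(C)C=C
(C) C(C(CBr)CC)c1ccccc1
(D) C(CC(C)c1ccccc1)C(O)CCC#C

[CX3]=[CX3] describes a non-aromatic C=C double bond between two sp2 carbons (an alkene).
(A) has an ethynyl group (-C#CH) but the C-C bond is a triple bond, not a double bond.
(B) contains a vinyl group (-CH=CH2), which satisfies every atom and bond constraint.
(C) has an ethyl group (-CH2CH3) but its C-C bond is a single bond between CX4 carbons, not CX3=CX3.
(D) has an ethynyl group (-C#CH) but the C-C bond is a triple bond, not a double bond.
So the answer is (B).

B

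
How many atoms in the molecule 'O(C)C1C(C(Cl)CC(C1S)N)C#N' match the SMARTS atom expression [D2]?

The query [D2] means: atom with exactly two heavy-atom neighbours.
Check the 13 heavy atoms by environment: 5× C (D3) → no; 2× C (D2) → match; 1× Cl (D1) → no; 1× O (D2) → match; 1× C (D1) → no; 1× S (D1) → no; 2× N (D1) → no.
Summing the matching environments: 2 + 1 = 3 matching atoms.

3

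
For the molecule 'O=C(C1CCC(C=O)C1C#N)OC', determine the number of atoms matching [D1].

4

The query [D1] means: atom with exactly one heavy-atom neighbour (degree 1).
Check the 13 heavy atoms by environment: 4× C (D2) → no; 4× C (D3) → no; 2× O (D1) → match; 1× O (D2) → no; 1× C (D1) → match; 1× N (D1) → match.
Summing the matching environments: 2 + 1 + 1 = 4 matching atoms.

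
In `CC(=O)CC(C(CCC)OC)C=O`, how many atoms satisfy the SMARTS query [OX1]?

2

The query [OX1] means: aliphatic oxygen with one total connection — typically a carbonyl =O or an oxide.
Check the 13 heavy atoms by environment: 8× C (X4) → no; 2× C (X3) → no; 2× O (X1) → match; 1× O (X2) → no.
That gives 2 matching atoms.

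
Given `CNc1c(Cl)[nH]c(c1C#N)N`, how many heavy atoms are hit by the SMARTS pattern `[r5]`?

Check the 11 heavy atoms by environment: 1× n (aromatic, in 5-ring) → match; 4× c (aromatic, in 5-ring) → match; 2× C (acyclic) → no; 3× N (acyclic) → no; 1× Cl (acyclic) → no.
Summing the matching environments: 1 + 4 = 5 matching atoms.

5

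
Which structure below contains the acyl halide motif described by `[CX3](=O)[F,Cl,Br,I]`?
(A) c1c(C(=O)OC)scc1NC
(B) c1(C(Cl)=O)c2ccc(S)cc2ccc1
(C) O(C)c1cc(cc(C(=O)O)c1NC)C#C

[CX3](=O)[F,Cl,Br,I] describes a carbonyl carbon bonded to a halogen (an acyl halide).
(A) has a methyl-ester group (-C(=O)OCH3) but the carbonyl is bonded to -O-C, not to a halogen.
(B) contains an acyl chloride (-C(=O)Cl), which satisfies every atom and bond constraint.
(C) has a carboxylic acid group (-C(=O)OH) but the carbonyl is bonded to -OH, not to a halogen.
So the answer is (B).

B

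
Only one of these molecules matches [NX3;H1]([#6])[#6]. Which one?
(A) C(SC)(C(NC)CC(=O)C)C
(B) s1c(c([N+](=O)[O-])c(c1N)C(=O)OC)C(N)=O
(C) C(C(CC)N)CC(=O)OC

A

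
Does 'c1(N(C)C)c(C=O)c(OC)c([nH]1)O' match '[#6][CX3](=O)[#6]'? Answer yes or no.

The pattern [#6][CX3](=O)[#6] describes a carbonyl carbon (no H) flanked by two carbons — a ketone.
The closest candidate here is an aldehyde (-CHO), but the carbonyl carbon has H1, so it is not flanked by two carbons. No other fragment satisfies the full query, so there is no match.

No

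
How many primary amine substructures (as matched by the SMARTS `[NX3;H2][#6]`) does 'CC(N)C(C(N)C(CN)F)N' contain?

4

[NX3;H2][#6] is the SMARTS for a primary amine: a trivalent nitrogen with two H attached to carbon.
The molecule carries 4 separate instances of a primary amino group (-NH2) meeting every constraint; each maps to a distinct set of atoms, giving 4 matches.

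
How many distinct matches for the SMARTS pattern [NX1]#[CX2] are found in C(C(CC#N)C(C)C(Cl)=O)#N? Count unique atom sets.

2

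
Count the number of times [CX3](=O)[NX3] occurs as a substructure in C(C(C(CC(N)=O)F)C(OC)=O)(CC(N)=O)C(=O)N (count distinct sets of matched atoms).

3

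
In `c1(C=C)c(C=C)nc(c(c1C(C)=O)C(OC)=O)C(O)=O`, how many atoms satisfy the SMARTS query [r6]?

6

The query [r6] means: r6 matches atoms in a six-membered ring.
Check the 20 heavy atoms by environment: 1× n (aromatic, in 6-ring) → match; 5× c (aromatic, in 6-ring) → match; 9× C (acyclic) → no; 5× O (acyclic) → no.
Summing the matching environments: 1 + 5 = 6 matching atoms.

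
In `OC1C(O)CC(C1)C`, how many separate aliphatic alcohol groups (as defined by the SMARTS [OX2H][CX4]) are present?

[OX2H][CX4] is the SMARTS for an aliphatic alcohol: a hydroxyl oxygen bound to an sp3 (X4) carbon.
The molecule carries 2 separate instances of a hydroxyl group (-OH) meeting every constraint; each maps to a distinct set of atoms, giving 2 matches.

2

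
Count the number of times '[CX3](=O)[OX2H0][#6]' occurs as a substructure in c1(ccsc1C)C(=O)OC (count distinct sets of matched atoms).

1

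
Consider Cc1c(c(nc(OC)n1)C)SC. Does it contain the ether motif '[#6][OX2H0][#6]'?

The pattern [#6][OX2H0][#6] describes an aliphatic oxygen bridging two carbons with no H on the oxygen — an ether.
The molecule carries a methoxy ether (-OCH3), whose atoms satisfy every constraint of the query, so the pattern matches.

Yes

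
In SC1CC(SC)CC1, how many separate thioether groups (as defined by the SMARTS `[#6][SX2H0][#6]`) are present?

1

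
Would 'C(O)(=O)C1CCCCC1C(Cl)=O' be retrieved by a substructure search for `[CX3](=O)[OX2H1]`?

Yes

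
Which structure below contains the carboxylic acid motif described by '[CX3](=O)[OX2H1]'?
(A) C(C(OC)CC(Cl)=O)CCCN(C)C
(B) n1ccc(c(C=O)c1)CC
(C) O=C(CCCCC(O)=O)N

C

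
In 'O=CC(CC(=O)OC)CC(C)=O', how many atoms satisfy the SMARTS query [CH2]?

The query [CH2] means: aliphatic carbon with exactly two hydrogens.
Check the 12 heavy atoms by environment: 2× C (H2) → match; 2× C (H1) → no; 4× O (H0) → no; 2× C (H0) → no; 2× C (H3) → no.
That gives 2 matching atoms.

2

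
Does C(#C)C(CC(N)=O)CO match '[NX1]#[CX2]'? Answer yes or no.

No

The pattern [NX1]#[CX2] describes a nitrogen triple-bonded to a two-connected carbon — a nitrile.
The closest candidate here is a primary amide (-C(=O)NH2), but the nitrogen is NX3, not NX1. No other fragment satisfies the full query, so there is no match.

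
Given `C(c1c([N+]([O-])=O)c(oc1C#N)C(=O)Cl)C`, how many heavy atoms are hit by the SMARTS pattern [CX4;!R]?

2

Check the 15 heavy atoms by environment: 1× o (aromatic, X2, in 5-ring) → no; 4× c (aromatic, X3, in 5-ring) → no; 2× C (X4, acyclic) → match; 1× N (charge +1, X3, acyclic) → no; 1× O (charge -1, X1, acyclic) → no; 2× O (X1, acyclic) → no; 1× C (X2, acyclic) → no; 1× N (X1, acyclic) → no; 1× C (X3, acyclic) → no; 1× Cl (X1, acyclic) → no.
That gives 2 matching atoms.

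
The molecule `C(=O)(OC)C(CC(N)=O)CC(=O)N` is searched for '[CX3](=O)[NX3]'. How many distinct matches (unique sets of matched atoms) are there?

[CX3](=O)[NX3] is the SMARTS for an amide: a carbonyl carbon bonded to a trivalent nitrogen.
The molecule carries 2 separate instances of a primary amide (-C(=O)NH2) meeting every constraint; each maps to a distinct set of atoms, giving 2 matches.

2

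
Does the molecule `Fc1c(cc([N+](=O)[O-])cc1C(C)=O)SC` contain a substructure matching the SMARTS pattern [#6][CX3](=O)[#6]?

Yes

The pattern [#6][CX3](=O)[#6] describes a carbonyl carbon (no H) flanked by two carbons — a ketone.
The molecule carries an acetyl/ketone group (-C(=O)CH3), whose atoms satisfy every constraint of the query, so the pattern matches.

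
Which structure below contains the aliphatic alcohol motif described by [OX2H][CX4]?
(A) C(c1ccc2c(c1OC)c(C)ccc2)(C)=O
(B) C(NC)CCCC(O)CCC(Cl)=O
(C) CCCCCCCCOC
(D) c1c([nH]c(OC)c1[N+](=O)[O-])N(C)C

B

[OX2H][CX4] describes a hydroxyl oxygen bound to an sp3 (X4) carbon (an aliphatic alcohol).
(A) has a methoxy ether (-OCH3) but the oxygen has H0 (ether), not H1.
(B) contains a hydroxyl group (-OH), which satisfies every atom and bond constraint.
(C) has a methoxy ether (-OCH3) but the oxygen has H0 (ether), not H1.
(D) has a methoxy ether (-OCH3) but the oxygen has H0 (ether), not H1.
So the answer is (B).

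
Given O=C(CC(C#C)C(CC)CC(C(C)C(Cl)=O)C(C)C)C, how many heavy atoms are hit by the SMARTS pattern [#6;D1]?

6

The query [#6;D1] means: carbon bonded to exactly one heavy atom.
Check the 20 heavy atoms by environment: 6× C (D1) → match; 7× C (D3) → no; 4× C (D2) → no; 2× O (D1) → no; 1× Cl (D1) → no.
That gives 6 matching atoms.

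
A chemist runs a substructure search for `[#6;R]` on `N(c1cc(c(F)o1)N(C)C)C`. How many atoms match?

4

The query [#6;R] means: carbon that is part of a ring.
Check the 11 heavy atoms by environment: 1× o (aromatic, in 5-ring) → no; 4× c (aromatic, in 5-ring) → match; 2× N (acyclic) → no; 3× C (acyclic) → no; 1× F (acyclic) → no.
That gives 4 matching atoms.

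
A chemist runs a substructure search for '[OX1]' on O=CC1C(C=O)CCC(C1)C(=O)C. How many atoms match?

3

The query [OX1] means: aliphatic oxygen with one total connection — typically a carbonyl =O or an oxide.
Check the 13 heavy atoms by environment: 7× C (X4) → no; 3× C (X3) → no; 3× O (X1) → match.
That gives 3 matching atoms.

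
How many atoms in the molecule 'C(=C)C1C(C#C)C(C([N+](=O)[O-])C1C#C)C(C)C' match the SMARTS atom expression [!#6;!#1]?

3

Check the 17 heavy atoms by environment: 14× C → no; 1× N (charge +1) → match; 1× O (charge -1) → match; 1× O → match.
Summing the matching environments: 1 + 1 + 1 = 3 matching atoms.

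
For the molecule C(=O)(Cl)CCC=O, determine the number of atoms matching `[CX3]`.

The query [CX3] means: C with X3: aliphatic carbon with exactly 3 total connections.
Check the 7 heavy atoms by environment: 2× C (X4) → no; 2× C (X3) → match; 2× O (X1) → no; 1× Cl (X1) → no.
That gives 2 matching atoms.

2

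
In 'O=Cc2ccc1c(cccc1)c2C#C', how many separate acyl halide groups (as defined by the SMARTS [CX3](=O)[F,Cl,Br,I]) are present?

[CX3](=O)[F,Cl,Br,I] is the SMARTS for an acyl halide: a carbonyl carbon bonded to a halogen.
No fragment in the molecule satisfies every constraint, giving 0 matches.

0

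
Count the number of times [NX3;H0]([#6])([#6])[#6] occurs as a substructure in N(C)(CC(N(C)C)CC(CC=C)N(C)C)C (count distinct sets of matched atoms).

3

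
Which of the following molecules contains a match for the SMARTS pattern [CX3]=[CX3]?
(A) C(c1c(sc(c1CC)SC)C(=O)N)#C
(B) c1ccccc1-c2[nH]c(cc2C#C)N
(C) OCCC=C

[CX3]=[CX3] describes a non-aromatic C=C double bond between two sp2 carbons (an alkene).
(A) has an ethyl group (-CH2CH3) but its C-C bond is a single bond between CX4 carbons, not CX3=CX3.
(B) has an ethynyl group (-C#CH) but the C-C bond is a triple bond, not a double bond.
(C) contains a vinyl group (-CH=CH2), which satisfies every atom and bond constraint.
So the answer is (C).

C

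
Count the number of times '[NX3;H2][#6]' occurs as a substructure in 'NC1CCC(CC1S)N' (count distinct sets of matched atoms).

2

[NX3;H2][#6] is the SMARTS for a primary amine: a trivalent nitrogen with two H attached to carbon.
The molecule carries 2 separate instances of a primary amino group (-NH2) meeting every constraint; each maps to a distinct set of atoms, giving 2 matches.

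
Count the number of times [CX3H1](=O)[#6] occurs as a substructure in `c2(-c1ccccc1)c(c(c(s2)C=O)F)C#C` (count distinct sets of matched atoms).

1

[CX3H1](=O)[#6] is the SMARTS for an aldehyde: an sp2 carbon with one H, double-bonded to O and single-bonded to carbon.
Exactly one fragment in the molecule meets all constraints, giving 1 match.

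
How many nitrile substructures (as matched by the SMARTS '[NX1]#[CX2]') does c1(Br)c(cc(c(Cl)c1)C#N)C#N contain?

2

[NX1]#[CX2] is the SMARTS for a nitrile: a nitrogen triple-bonded to a two-connected carbon.
The molecule carries 2 separate instances of a nitrile (-C#N) meeting every constraint; each maps to a distinct set of atoms, giving 2 matches.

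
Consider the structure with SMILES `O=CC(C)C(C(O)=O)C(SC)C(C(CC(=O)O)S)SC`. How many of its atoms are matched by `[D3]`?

Check the 20 heavy atoms by environment: 2× C (D2) → no; 7× C (D3) → match; 3× C (D1) → no; 5× O (D1) → no; 1× S (D1) → no; 2× S (D2) → no.
That gives 7 matching atoms.

7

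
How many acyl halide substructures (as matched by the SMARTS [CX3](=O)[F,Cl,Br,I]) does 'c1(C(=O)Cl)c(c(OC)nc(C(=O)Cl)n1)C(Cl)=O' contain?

[CX3](=O)[F,Cl,Br,I] is the SMARTS for an acyl halide: a carbonyl carbon bonded to a halogen.
The molecule carries 3 separate instances of an acyl chloride (-C(=O)Cl) meeting every constraint; each maps to a distinct set of atoms, giving 3 matches.

3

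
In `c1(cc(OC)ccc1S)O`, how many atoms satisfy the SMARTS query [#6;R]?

6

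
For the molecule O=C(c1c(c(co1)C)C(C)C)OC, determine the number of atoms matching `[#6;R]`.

4

The query [#6;R] means: carbon that is part of a ring.
Check the 13 heavy atoms by environment: 1× o (aromatic, in 5-ring) → no; 4× c (aromatic, in 5-ring) → match; 6× C (acyclic) → no; 2× O (acyclic) → no.
That gives 4 matching atoms.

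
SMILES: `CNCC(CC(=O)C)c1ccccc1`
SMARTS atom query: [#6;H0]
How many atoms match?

The query [#6;H0] means: any carbon with no attached hydrogen.
Check the 14 heavy atoms by environment: 2× C (H2) → no; 1× C (H1) → no; 1× C (H0) → match; 1× O (H0) → no; 2× C (H3) → no; 1× c (aromatic, H0) → match; 5× c (aromatic, H1) → no; 1× N (H1) → no.
Summing the matching environments: 1 + 1 = 2 matching atoms.

2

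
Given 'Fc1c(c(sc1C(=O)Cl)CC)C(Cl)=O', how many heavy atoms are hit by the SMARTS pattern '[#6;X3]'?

Check the 14 heavy atoms by environment: 1× s (aromatic, X2) → no; 4× c (aromatic, X3) → match; 2× C (X3) → match; 2× O (X1) → no; 2× Cl (X1) → no; 2× C (X4) → no; 1× F (X1) → no.
Summing the matching environments: 4 + 2 = 6 matching atoms.

6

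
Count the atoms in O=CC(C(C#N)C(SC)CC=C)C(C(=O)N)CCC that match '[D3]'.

5

Check the 19 heavy atoms by environment: 6× C (D2) → no; 5× C (D3) → match; 2× O (D1) → no; 3× C (D1) → no; 2× N (D1) → no; 1× S (D2) → no.
That gives 5 matching atoms.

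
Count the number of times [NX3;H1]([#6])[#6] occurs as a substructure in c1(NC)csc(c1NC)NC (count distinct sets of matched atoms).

[NX3;H1]([#6])[#6] is the SMARTS for a secondary amine: a trivalent nitrogen with one H, bonded to two carbons.
The molecule carries 3 separate instances of an N-methylamino group (-NHCH3) meeting every constraint; each maps to a distinct set of atoms, giving 3 matches.

3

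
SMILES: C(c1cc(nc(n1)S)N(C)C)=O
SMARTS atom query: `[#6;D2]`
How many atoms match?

2

The query [#6;D2] means: any carbon bonded to exactly two heavy atoms.
Check the 12 heavy atoms by environment: 2× n (aromatic, D2) → no; 3× c (aromatic, D3) → no; 1× c (aromatic, D2) → match; 1× C (D2) → match; 1× O (D1) → no; 1× N (D3) → no; 2× C (D1) → no; 1× S (D1) → no.
Summing the matching environments: 1 + 1 = 2 matching atoms.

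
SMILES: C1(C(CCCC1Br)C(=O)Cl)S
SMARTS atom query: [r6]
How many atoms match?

6

The query [r6] means: r6 matches atoms in a six-membered ring.
Check the 11 heavy atoms by environment: 6× C (in 6-ring) → match; 1× Br (acyclic) → no; 1× C (acyclic) → no; 1× O (acyclic) → no; 1× Cl (acyclic) → no; 1× S (acyclic) → no.
That gives 6 matching atoms.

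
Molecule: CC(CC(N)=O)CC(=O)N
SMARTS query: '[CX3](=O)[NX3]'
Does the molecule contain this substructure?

Yes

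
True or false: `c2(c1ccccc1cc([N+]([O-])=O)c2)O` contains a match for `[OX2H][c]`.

True

The pattern [OX2H][c] describes a hydroxyl oxygen attached to an aromatic carbon — a phenol.
The molecule carries a hydroxyl group (-OH), whose atoms satisfy every constraint of the query, so the pattern matches.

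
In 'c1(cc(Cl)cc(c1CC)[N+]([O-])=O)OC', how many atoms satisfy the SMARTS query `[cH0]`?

4

The query [cH0] means: aromatic carbon with no attached hydrogen (substituted or ring-fusion).
Check the 14 heavy atoms by environment: 4× c (aromatic, H0) → match; 2× c (aromatic, H1) → no; 2× O (H0) → no; 2× C (H3) → no; 1× Cl (H0) → no; 1× C (H2) → no; 1× N (charge +1, H0) → no; 1× O (charge -1, H0) → no.
That gives 4 matching atoms.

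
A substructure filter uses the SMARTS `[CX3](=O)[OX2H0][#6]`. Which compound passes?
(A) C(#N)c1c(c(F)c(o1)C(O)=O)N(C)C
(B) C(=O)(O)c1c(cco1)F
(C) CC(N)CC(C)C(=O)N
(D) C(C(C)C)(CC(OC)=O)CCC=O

D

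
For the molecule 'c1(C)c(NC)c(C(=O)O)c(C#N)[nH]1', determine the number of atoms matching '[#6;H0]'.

6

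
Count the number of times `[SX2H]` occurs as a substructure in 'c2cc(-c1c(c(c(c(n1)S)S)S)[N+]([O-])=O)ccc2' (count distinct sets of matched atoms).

3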